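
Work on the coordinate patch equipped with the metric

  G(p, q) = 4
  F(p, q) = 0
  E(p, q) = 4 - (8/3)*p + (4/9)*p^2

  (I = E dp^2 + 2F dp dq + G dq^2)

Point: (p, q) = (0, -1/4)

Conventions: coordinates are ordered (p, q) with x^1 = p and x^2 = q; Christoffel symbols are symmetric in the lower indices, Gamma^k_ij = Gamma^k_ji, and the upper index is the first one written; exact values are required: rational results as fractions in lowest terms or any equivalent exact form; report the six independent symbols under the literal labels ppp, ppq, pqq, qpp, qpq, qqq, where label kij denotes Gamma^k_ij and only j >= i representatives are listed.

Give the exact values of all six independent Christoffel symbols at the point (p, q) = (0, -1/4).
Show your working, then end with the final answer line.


E = 4, F = 0, G = 4 at the point
E_p = -8/3, E_q = 0, F_p = 0, F_q = 0, G_p = 0, G_q = 0
EG - F^2 = 16;  g^inv = (1/16) * [[4, 0], [0, 4]]
first-kind symbols [ij,l] = (1/2)(d_i g_jl + d_j g_il - d_l g_ij): [pp,p] = E_p/2 = -4/3, [pp,q] = F_p - E_q/2 = 0, [pq,p] = E_q/2 = 0, [pq,q] = G_p/2 = 0, [qq,p] = F_q - G_p/2 = 0, [qq,q] = G_q/2 = 0
Gamma^p_ij = (G*[ij,p] - F*[ij,q])/(EG - F^2), Gamma^q_ij = (E*[ij,q] - F*[ij,p])/(EG - F^2)

Answer: Gamma_ppp = -1/3, Gamma_ppq = 0, Gamma_pqq = 0, Gamma_qpp = 0, Gamma_qpq = 0, Gamma_qqq = 0


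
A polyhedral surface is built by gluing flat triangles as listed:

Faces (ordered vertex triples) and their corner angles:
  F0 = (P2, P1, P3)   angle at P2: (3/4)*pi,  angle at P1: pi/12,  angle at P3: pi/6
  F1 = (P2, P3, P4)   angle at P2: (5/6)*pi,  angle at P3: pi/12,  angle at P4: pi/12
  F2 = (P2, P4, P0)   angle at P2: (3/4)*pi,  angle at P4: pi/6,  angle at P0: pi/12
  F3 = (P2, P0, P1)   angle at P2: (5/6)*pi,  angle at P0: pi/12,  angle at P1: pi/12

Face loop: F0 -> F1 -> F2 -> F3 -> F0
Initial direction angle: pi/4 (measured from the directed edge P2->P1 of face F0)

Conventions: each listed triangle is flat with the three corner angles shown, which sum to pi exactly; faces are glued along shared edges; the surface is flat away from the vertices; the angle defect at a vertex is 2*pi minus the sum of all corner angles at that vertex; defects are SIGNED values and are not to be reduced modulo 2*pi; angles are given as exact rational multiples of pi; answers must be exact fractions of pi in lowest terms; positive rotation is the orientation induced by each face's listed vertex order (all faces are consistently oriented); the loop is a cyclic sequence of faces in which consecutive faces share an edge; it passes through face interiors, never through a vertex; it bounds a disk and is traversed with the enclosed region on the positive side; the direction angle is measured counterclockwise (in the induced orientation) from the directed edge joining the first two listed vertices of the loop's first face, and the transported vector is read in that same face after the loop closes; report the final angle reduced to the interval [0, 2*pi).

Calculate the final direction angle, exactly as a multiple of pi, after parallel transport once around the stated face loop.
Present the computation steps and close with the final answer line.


enclosed vertex P2: corner angles sum to (19/6)*pi, defect = 2*pi - (19/6)*pi = (-7/6)*pi
adding the enclosed defects to the starting angle (mod 2*pi, induced orientation) gives the holonomy
final angle = pi/4 - (7/6)*pi = (13/12)*pi (mod 2*pi)

Answer: final direction angle = (13/12)*pi


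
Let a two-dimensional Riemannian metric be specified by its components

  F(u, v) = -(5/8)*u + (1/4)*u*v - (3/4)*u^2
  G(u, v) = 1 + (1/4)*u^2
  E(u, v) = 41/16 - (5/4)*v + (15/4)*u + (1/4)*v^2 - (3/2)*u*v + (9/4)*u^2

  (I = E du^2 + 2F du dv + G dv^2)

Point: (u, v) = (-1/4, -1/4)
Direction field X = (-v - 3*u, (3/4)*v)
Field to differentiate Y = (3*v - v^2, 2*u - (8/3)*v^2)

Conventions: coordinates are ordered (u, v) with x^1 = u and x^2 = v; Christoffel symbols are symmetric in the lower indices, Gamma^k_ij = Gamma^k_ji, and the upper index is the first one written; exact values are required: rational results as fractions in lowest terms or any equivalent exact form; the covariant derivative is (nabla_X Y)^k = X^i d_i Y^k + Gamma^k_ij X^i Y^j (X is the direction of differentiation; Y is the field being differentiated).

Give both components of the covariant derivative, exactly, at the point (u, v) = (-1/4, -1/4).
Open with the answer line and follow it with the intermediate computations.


Answer: (nabla_X Y)^u = -14035/12384, (nabla_X Y)^v = 41867/24768

E = 2, F = 1/8, G = 65/64 at the point
E_u = 3, E_v = -1, F_u = -5/16, F_v = -1/16, G_u = -1/8, G_v = 0
EG - F^2 = 129/64;  g^inv = (64/129) * [[65/64, -1/8], [-1/8, 2]]
first-kind symbols [ij,l] = (1/2)(d_i g_jl + d_j g_il - d_l g_ij): [uu,u] = E_u/2 = 3/2, [uu,v] = F_u - E_v/2 = 3/16, [uv,u] = E_v/2 = -1/2, [uv,v] = G_u/2 = -1/16, [vv,u] = F_v - G_u/2 = 0, [vv,v] = G_v/2 = 0
Gamma^u_ij = (G*[ij,u] - F*[ij,v])/(EG - F^2), Gamma^v_ij = (E*[ij,v] - F*[ij,u])/(EG - F^2)
Gamma_uuu = 32/43, Gamma_uuv = -32/129, Gamma_uvv = 0, Gamma_vuu = 4/43, Gamma_vuv = -4/129, Gamma_vvv = 0
X = (1, -3/16), Y = (-13/16, -2/3) at the point


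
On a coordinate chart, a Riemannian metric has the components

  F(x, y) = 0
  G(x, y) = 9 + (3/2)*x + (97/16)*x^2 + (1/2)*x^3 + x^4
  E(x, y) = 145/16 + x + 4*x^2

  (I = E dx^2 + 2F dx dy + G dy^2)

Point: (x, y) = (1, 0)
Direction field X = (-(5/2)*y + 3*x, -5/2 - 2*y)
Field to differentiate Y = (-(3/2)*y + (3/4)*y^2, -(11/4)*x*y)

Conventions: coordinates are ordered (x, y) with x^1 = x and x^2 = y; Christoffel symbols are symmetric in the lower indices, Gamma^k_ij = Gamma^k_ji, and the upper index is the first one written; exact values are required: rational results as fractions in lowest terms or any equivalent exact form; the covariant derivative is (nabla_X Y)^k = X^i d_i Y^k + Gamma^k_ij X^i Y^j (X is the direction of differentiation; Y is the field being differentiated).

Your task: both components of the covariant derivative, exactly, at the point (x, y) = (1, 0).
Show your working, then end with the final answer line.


E = 225/16, F = 0, G = 289/16 at the point
E_x = 9, E_y = 0, F_x = 0, F_y = 0, G_x = 153/8, G_y = 0
EG - F^2 = 65025/256;  g^inv = (256/65025) * [[289/16, 0], [0, 225/16]]
first-kind symbols [ij,l] = (1/2)(d_i g_jl + d_j g_il - d_l g_ij): [xx,x] = E_x/2 = 9/2, [xx,y] = F_x - E_y/2 = 0, [xy,x] = E_y/2 = 0, [xy,y] = G_x/2 = 153/16, [yy,x] = F_y - G_x/2 = -153/16, [yy,y] = G_y/2 = 0
Gamma^x_ij = (G*[ij,x] - F*[ij,y])/(EG - F^2), Gamma^y_ij = (E*[ij,y] - F*[ij,x])/(EG - F^2)
Gamma_xxx = 8/25, Gamma_xxy = 0, Gamma_xyy = -17/25, Gamma_yxx = 0, Gamma_yxy = 9/17, Gamma_yyy = 0
X = (3, -5/2), Y = (0, 0) at the point

Answer: (nabla_X Y)^x = 15/4, (nabla_X Y)^y = 55/8


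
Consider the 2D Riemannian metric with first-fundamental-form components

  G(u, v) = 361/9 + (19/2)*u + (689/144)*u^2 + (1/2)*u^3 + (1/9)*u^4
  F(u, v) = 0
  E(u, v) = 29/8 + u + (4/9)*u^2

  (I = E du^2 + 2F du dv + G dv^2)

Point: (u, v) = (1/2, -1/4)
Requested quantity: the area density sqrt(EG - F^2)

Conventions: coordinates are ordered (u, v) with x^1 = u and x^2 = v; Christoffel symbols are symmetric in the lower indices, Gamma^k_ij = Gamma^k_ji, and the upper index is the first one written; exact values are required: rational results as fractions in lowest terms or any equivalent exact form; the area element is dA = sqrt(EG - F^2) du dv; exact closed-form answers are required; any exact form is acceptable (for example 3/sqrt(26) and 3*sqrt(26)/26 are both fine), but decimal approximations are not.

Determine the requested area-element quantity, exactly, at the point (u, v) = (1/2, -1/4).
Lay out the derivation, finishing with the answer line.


E = 305/72, F = 0, G = 26569/576; EG - F^2 = 8103545/41472

Answer: sqrt(EG - F^2) = 163*sqrt(610)/288


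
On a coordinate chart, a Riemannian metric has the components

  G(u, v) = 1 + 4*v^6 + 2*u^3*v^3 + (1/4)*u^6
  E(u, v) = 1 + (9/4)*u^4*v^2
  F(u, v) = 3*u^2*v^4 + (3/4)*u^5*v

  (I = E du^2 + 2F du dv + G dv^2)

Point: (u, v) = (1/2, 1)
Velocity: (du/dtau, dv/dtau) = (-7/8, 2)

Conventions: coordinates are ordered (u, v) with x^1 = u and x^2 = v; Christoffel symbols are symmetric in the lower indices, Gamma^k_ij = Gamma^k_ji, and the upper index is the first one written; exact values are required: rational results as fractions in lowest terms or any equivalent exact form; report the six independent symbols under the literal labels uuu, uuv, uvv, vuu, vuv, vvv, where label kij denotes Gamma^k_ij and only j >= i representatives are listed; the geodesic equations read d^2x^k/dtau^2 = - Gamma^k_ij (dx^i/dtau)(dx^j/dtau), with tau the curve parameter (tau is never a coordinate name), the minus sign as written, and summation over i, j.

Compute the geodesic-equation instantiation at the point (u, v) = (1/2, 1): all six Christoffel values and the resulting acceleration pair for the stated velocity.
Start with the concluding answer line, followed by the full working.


Answer: Gamma_uuu = 144/1381, Gamma_uuv = 36/1381, Gamma_uvv = 576/1381, Gamma_vuu = 792/1381, Gamma_vuv = 198/1381, Gamma_vvv = 3168/1381; accelerations (d^2u/dtau^2, d^2v/dtau^2) = (-9153/5524, -100683/11048)

E = 73/64, F = 99/128, G = 1345/256 at the point
E_u = 9/8, E_v = 9/32, F_u = 207/64, F_v = 387/128, G_u = 99/64, G_v = 99/4
EG - F^2 = 1381/256;  g^inv = (256/1381) * [[1345/256, -99/128], [-99/128, 73/64]]
first-kind symbols [ij,l] = (1/2)(d_i g_jl + d_j g_il - d_l g_ij): [uu,u] = E_u/2 = 9/16, [uu,v] = F_u - E_v/2 = 99/32, [uv,u] = E_v/2 = 9/64, [uv,v] = G_u/2 = 99/128, [vv,u] = F_v - G_u/2 = 9/4, [vv,v] = G_v/2 = 99/8
Gamma^u_ij = (G*[ij,u] - F*[ij,v])/(EG - F^2), Gamma^v_ij = (E*[ij,v] - F*[ij,u])/(EG - F^2)
Gamma_uuu = 144/1381, Gamma_uuv = 36/1381, Gamma_uvv = 576/1381, Gamma_vuu = 792/1381, Gamma_vuv = 198/1381, Gamma_vvv = 3168/1381
d^2u/dtau^2 = -(Gamma_uuu*(-7/8)^2 + 2*Gamma_uuv*(-7/8)*(2) + Gamma_uvv*(2)^2) = -9153/5524
d^2v/dtau^2 = -(Gamma_vuu*(-7/8)^2 + 2*Gamma_vuv*(-7/8)*(2) + Gamma_vvv*(2)^2) = -100683/11048


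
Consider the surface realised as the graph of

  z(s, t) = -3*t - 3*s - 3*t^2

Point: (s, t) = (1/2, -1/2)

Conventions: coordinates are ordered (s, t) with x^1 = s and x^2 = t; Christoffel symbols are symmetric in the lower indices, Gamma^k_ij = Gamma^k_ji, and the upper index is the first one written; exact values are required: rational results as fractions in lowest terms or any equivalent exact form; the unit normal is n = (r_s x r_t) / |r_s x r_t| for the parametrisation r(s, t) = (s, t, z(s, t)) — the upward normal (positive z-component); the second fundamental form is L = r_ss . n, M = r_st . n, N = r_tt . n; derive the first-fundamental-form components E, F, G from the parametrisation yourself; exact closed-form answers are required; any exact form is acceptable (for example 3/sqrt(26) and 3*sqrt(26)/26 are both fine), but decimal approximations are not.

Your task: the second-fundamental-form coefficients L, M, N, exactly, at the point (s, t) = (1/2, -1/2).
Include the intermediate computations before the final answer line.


z_s = -3, z_t = 0, z_ss = 0, z_st = 0, z_tt = -6
E = 10, F = 0, G = 1; answer radicand W^2 = 10
unnormalised second-form numerators: l = 0, m = 0, n = -6; L = l/sqrt(10), and similarly M = m/sqrt(W^2), N = n/sqrt(W^2)

Answer: L = 0, M = 0, N = -3*sqrt(10)/5


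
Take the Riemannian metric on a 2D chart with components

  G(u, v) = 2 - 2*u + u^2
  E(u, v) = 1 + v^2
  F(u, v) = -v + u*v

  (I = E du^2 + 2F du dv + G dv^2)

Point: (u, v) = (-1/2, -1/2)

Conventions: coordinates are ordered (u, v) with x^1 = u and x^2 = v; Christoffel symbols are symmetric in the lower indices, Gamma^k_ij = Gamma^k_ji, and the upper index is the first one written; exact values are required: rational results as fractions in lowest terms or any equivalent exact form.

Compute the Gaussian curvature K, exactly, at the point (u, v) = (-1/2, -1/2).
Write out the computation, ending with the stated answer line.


E = 5/4, F = 3/4, G = 13/4, EG - F^2 = 7/2 at the point
E_u = 0, E_v = -1, F_u = -1/2, F_v = -3/2, G_u = -3, G_v = 0
E_vv = 2, F_uv = 1, G_uu = 2
The intrinsic route: Brioschi's K = (det M1 - det M2)/(EG - F^2)^2.
M1 = [[-E_vv/2 + F_uv - G_uu/2, E_u/2, F_u - E_v/2], [F_v - G_u/2, E, F], [G_v/2, F, G]] = [[-1, 0, 0], [0, 5/4, 3/4], [0, 3/4, 13/4]]; det M1 = -7/2
M2 = [[0, E_v/2, G_u/2], [E_v/2, E, F], [G_u/2, F, G]] = [[0, -1/2, -3/2], [-1/2, 5/4, 3/4], [-3/2, 3/4, 13/4]]; det M2 = -5/2
det M1 - det M2 = -1; K = -1 / (7/2)^2 = -4/49

Answer: K = -4/49


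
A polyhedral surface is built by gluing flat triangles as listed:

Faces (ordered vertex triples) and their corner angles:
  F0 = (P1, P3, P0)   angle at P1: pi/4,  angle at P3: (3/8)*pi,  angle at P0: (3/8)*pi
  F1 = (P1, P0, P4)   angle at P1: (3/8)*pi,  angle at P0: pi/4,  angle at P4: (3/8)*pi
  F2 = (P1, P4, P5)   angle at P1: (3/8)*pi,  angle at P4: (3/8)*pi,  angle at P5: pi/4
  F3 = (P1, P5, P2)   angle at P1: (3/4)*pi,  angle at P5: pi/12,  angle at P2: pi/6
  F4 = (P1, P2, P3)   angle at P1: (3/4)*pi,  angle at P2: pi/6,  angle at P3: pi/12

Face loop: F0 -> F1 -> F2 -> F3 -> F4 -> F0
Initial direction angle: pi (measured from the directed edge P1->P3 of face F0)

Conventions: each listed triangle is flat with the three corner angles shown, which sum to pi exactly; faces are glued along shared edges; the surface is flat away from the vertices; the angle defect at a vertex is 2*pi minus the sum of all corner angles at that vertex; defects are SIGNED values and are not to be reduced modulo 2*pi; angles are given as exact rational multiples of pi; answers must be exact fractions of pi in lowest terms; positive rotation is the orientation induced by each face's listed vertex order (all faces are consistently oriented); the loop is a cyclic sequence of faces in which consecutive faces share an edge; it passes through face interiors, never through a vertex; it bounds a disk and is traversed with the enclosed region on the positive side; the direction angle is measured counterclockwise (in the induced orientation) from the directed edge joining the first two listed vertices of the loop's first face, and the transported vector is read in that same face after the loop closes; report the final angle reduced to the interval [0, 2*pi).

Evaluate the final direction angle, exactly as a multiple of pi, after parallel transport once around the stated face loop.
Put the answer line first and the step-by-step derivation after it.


Answer: final direction angle = pi/2

enclosed vertex P1: corner angles sum to (5/2)*pi, defect = 2*pi - (5/2)*pi = -pi/2
the final direction is the initial angle plus the enclosed defects, taken mod 2*pi in the induced orientation
final angle = pi - pi/2 = pi/2 (mod 2*pi)


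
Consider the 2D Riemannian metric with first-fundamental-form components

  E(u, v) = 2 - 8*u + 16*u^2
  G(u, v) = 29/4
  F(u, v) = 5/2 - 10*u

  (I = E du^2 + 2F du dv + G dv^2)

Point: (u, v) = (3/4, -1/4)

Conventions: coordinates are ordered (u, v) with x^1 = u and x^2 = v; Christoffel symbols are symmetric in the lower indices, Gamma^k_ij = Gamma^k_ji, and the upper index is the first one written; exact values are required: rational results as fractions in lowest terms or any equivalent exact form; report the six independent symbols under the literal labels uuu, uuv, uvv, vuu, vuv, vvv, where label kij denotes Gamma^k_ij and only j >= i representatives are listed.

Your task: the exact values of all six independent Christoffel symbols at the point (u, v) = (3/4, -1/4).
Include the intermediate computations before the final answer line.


E = 5, F = -5, G = 29/4 at the point
E_u = 16, E_v = 0, F_u = -10, F_v = 0, G_u = 0, G_v = 0
EG - F^2 = 45/4;  g^inv = (4/45) * [[29/4, 5], [5, 5]]
first-kind symbols [ij,l] = (1/2)(d_i g_jl + d_j g_il - d_l g_ij): [uu,u] = E_u/2 = 8, [uu,v] = F_u - E_v/2 = -10, [uv,u] = E_v/2 = 0, [uv,v] = G_u/2 = 0, [vv,u] = F_v - G_u/2 = 0, [vv,v] = G_v/2 = 0
Gamma^u_ij = (G*[ij,u] - F*[ij,v])/(EG - F^2), Gamma^v_ij = (E*[ij,v] - F*[ij,u])/(EG - F^2)

Answer: Gamma_uuu = 32/45, Gamma_uuv = 0, Gamma_uvv = 0, Gamma_vuu = -8/9, Gamma_vuv = 0, Gamma_vvv = 0


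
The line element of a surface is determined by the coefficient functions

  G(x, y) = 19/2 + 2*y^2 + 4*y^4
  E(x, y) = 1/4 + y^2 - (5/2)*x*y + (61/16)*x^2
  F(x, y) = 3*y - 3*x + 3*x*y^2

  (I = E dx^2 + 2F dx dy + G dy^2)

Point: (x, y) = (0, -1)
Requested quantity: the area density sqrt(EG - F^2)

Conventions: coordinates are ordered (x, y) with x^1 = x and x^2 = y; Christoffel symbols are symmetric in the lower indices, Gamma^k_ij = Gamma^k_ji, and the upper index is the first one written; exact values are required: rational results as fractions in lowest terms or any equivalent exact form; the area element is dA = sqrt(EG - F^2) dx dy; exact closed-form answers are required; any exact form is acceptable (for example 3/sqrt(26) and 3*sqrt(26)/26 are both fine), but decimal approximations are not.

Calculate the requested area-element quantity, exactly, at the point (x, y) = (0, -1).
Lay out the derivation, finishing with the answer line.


E = 5/4, F = -3, G = 31/2; EG - F^2 = 83/8

Answer: sqrt(EG - F^2) = sqrt(166)/4


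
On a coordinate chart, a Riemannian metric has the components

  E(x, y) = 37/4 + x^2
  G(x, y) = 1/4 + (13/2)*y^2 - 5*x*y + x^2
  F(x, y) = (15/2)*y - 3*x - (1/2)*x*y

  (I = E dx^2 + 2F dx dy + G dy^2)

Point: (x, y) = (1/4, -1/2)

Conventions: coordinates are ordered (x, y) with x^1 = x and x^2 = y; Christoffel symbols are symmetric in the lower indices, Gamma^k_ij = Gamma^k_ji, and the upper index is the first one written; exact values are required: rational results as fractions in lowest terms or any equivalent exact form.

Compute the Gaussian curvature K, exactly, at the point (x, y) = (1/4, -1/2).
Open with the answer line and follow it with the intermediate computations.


Answer: K = -50432/71289

E = 149/16, F = -71/16, G = 41/16, EG - F^2 = 267/64 at the point
E_x = 1/2, E_y = 0, F_x = -11/4, F_y = 59/8, G_x = 3, G_y = -31/4
E_yy = 0, F_xy = -1/2, G_xx = 2
K follows from Brioschi's formula, (det M1 - det M2)/(EG - F^2)^2.
M1 = [[-E_yy/2 + F_xy - G_xx/2, E_x/2, F_x - E_y/2], [F_y - G_x/2, E, F], [G_y/2, F, G]] = [[-3/2, 1/4, -11/4], [47/8, 149/16, -71/16], [-31/8, -71/16, 41/16]]; det M1 = -2129/64
M2 = [[0, E_y/2, G_x/2], [E_y/2, E, F], [G_x/2, F, G]] = [[0, 0, 3/2], [0, 149/16, -71/16], [3/2, -71/16, 41/16]]; det M2 = -1341/64
det M1 - det M2 = -197/16; K = -197/16 / (267/64)^2 = -50432/71289


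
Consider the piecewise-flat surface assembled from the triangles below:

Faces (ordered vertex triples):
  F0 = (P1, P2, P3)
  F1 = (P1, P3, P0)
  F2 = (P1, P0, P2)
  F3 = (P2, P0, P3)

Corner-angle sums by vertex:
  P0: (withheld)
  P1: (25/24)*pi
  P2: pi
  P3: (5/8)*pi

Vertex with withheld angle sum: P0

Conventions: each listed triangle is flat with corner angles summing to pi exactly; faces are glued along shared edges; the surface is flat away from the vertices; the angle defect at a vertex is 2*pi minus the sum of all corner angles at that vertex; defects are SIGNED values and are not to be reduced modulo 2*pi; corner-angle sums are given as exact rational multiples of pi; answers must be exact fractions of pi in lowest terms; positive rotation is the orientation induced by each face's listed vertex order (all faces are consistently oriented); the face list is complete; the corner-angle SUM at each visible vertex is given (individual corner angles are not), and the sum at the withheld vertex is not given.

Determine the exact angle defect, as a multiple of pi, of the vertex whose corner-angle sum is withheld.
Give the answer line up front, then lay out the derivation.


Answer: defect(P0) = (2/3)*pi

V = 4, E = 6, F = 4; chi = V - E + F = 2
Gauss-Bonnet: total defect = 2*pi*chi = 4*pi; visible defects sum to (10/3)*pi


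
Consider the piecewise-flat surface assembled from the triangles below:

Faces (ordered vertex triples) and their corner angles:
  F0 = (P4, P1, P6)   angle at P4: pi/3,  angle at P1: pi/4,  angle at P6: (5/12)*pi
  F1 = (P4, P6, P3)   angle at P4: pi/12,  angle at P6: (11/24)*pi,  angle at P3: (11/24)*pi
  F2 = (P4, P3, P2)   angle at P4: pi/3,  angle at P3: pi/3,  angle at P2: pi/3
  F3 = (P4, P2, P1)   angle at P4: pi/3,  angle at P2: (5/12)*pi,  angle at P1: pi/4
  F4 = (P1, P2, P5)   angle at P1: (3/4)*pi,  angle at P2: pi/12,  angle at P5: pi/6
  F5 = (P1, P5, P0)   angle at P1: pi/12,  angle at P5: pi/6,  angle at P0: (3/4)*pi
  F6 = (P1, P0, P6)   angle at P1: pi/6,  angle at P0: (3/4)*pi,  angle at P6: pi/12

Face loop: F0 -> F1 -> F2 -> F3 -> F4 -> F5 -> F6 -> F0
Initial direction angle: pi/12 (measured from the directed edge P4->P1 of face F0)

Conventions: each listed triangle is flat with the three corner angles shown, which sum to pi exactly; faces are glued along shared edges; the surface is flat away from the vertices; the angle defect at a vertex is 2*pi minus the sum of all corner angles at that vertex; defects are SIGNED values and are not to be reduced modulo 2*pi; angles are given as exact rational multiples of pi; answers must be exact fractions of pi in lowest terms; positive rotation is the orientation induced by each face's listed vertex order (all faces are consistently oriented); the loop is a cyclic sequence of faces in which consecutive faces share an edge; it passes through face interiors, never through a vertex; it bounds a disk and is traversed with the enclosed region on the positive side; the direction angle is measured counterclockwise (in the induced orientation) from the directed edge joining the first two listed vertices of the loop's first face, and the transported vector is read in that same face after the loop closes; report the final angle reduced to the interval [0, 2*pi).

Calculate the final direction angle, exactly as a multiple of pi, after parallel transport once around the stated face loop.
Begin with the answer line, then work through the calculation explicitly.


Answer: final direction angle = (3/2)*pi

enclosed vertex P1: corner angles sum to (3/2)*pi, defect = 2*pi - (3/2)*pi = pi/2
enclosed vertex P4: corner angles sum to (13/12)*pi, defect = 2*pi - (13/12)*pi = (11/12)*pi
the rotation equals the total enclosed defect, so the final angle is initial + defects (mod 2*pi)
final angle = pi/12 + (17/12)*pi = (3/2)*pi (mod 2*pi)


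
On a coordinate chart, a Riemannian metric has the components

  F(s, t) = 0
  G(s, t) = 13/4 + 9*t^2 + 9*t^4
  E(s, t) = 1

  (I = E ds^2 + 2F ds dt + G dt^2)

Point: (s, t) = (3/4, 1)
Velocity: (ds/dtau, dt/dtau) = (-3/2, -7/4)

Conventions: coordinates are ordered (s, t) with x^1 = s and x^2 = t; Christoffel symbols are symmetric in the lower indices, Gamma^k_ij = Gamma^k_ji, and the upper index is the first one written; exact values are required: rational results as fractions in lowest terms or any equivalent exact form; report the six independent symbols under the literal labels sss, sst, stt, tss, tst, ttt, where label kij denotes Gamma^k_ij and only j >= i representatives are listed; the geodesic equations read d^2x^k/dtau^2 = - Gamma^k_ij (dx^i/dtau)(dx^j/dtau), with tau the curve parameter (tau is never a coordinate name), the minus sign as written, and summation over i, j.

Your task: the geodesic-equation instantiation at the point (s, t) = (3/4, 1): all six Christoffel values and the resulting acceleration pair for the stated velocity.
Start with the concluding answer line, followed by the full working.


Answer: Gamma_sss = 0, Gamma_sst = 0, Gamma_stt = 0, Gamma_tss = 0, Gamma_tst = 0, Gamma_ttt = 108/85; accelerations (d^2s/dtau^2, d^2t/dtau^2) = (0, -1323/340)

E = 1, F = 0, G = 85/4 at the point
E_s = 0, E_t = 0, F_s = 0, F_t = 0, G_s = 0, G_t = 54
EG - F^2 = 85/4;  g^inv = (4/85) * [[85/4, 0], [0, 1]]
first-kind symbols [ij,l] = (1/2)(d_i g_jl + d_j g_il - d_l g_ij): [ss,s] = E_s/2 = 0, [ss,t] = F_s - E_t/2 = 0, [st,s] = E_t/2 = 0, [st,t] = G_s/2 = 0, [tt,s] = F_t - G_s/2 = 0, [tt,t] = G_t/2 = 27
Gamma^s_ij = (G*[ij,s] - F*[ij,t])/(EG - F^2), Gamma^t_ij = (E*[ij,t] - F*[ij,s])/(EG - F^2)
Gamma_sss = 0, Gamma_sst = 0, Gamma_stt = 0, Gamma_tss = 0, Gamma_tst = 0, Gamma_ttt = 108/85
d^2s/dtau^2 = -(Gamma_sss*(-3/2)^2 + 2*Gamma_sst*(-3/2)*(-7/4) + Gamma_stt*(-7/4)^2) = 0
d^2t/dtau^2 = -(Gamma_tss*(-3/2)^2 + 2*Gamma_tst*(-3/2)*(-7/4) + Gamma_ttt*(-7/4)^2) = -1323/340


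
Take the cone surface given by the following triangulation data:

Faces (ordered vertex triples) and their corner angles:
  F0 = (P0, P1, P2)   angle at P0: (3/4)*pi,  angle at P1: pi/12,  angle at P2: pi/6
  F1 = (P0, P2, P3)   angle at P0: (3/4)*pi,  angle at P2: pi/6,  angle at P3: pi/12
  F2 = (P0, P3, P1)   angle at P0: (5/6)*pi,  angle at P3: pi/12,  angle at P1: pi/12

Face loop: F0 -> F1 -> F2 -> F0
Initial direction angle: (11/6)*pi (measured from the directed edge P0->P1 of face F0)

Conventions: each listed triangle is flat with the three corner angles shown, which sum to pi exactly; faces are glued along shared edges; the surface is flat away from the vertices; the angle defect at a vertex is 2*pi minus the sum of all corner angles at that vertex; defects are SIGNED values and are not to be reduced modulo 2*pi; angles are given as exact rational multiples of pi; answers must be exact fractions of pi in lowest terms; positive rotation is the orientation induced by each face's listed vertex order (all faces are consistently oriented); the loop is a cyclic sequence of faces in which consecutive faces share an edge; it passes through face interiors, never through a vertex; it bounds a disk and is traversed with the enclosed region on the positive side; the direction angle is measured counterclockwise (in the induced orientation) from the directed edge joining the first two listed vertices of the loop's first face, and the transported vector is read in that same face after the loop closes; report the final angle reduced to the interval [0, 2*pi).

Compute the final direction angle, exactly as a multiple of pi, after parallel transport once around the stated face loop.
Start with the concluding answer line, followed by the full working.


Answer: final direction angle = (3/2)*pi

enclosed vertex P0: corner angles sum to (7/3)*pi, defect = 2*pi - (7/3)*pi = -pi/3
the final direction is the initial angle plus the enclosed defects, taken mod 2*pi in the induced orientation
final angle = (11/6)*pi - pi/3 = (3/2)*pi (mod 2*pi)


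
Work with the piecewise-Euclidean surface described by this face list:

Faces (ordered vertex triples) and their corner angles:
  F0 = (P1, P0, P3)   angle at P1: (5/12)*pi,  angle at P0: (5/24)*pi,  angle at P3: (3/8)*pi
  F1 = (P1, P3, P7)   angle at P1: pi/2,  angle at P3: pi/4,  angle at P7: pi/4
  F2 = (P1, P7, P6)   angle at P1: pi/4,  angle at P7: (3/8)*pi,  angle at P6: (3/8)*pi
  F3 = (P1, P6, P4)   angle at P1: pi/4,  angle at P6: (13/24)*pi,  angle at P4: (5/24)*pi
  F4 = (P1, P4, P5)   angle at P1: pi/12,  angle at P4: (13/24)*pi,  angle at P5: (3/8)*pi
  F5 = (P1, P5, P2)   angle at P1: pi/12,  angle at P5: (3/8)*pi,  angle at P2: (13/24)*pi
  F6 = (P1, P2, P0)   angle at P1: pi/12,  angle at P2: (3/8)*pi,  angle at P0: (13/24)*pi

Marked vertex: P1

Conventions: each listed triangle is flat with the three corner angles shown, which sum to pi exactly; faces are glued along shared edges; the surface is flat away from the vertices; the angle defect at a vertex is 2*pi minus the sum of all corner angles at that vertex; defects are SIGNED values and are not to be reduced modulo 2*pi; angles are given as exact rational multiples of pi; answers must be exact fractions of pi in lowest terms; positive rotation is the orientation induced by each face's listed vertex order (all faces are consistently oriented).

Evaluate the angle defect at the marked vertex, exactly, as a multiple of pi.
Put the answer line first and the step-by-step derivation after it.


Answer: defect(P1) = pi/3

Sum of corner angles at P1: (5/3)*pi
defect = 2*pi - (5/3)*pi


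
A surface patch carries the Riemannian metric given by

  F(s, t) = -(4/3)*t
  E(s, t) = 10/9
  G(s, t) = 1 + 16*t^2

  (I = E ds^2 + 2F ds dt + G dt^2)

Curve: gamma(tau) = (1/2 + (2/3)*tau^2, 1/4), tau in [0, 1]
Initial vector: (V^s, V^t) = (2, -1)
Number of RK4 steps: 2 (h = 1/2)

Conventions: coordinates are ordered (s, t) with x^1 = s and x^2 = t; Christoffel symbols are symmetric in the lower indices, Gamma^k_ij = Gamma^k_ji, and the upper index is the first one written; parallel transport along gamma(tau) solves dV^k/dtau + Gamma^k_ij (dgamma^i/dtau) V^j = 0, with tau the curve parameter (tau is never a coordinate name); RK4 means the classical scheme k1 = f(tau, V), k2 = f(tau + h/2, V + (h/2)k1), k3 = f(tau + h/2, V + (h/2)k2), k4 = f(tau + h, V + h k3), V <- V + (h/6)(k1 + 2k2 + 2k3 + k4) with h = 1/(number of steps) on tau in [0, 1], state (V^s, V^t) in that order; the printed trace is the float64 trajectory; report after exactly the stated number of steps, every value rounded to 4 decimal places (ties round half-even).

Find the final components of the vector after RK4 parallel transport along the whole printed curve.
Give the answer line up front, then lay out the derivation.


Answer: V^s = 2.0000, V^t = -1.0000

gamma'(tau) = ((4/3)*tau, 0); f(tau, V)^k = -Gamma^k_ij(gamma(tau)) gamma'^i(tau) V^j; h = 1/2; intermediate values shown to 6 dp
curve data and Christoffel symbols at the stage parameters:
  tau = 0.000000: gamma = (0.500000, 0.250000), gamma' = (0.000000, 0.000000); Gamma_sss = 0.000000, Gamma_sst = 0.000000, Gamma_stt = -0.631579, Gamma_tss = 0.000000, Gamma_tst = 0.000000, Gamma_ttt = 1.894737
  tau = 0.250000: gamma = (0.541667, 0.250000), gamma' = (0.333333, 0.000000); Gamma_sss = 0.000000, Gamma_sst = 0.000000, Gamma_stt = -0.631579, Gamma_tss = 0.000000, Gamma_tst = 0.000000, Gamma_ttt = 1.894737
  tau = 0.500000: gamma = (0.666667, 0.250000), gamma' = (0.666667, 0.000000); Gamma_sss = 0.000000, Gamma_sst = 0.000000, Gamma_stt = -0.631579, Gamma_tss = 0.000000, Gamma_tst = 0.000000, Gamma_ttt = 1.894737
  tau = 0.750000: gamma = (0.875000, 0.250000), gamma' = (1.000000, 0.000000); Gamma_sss = 0.000000, Gamma_sst = 0.000000, Gamma_stt = -0.631579, Gamma_tss = 0.000000, Gamma_tst = 0.000000, Gamma_ttt = 1.894737
  tau = 1.000000: gamma = (1.166667, 0.250000), gamma' = (1.333333, 0.000000); Gamma_sss = 0.000000, Gamma_sst = 0.000000, Gamma_stt = -0.631579, Gamma_tss = 0.000000, Gamma_tst = 0.000000, Gamma_ttt = 1.894737
step 0: V^s = 2.0000, V^t = -1.0000
step 1: k1 = (0.000000, 0.000000), k2 = (0.000000, 0.000000), k3 = (0.000000, 0.000000), k4 = (0.000000, 0.000000); V <- V + (h/6)(k1 + 2k2 + 2k3 + k4): V^s = 2.0000, V^t = -1.0000
step 2: k1 = (0.000000, 0.000000), k2 = (0.000000, 0.000000), k3 = (0.000000, 0.000000), k4 = (0.000000, 0.000000); V <- V + (h/6)(k1 + 2k2 + 2k3 + k4): V^s = 2.0000, V^t = -1.0000


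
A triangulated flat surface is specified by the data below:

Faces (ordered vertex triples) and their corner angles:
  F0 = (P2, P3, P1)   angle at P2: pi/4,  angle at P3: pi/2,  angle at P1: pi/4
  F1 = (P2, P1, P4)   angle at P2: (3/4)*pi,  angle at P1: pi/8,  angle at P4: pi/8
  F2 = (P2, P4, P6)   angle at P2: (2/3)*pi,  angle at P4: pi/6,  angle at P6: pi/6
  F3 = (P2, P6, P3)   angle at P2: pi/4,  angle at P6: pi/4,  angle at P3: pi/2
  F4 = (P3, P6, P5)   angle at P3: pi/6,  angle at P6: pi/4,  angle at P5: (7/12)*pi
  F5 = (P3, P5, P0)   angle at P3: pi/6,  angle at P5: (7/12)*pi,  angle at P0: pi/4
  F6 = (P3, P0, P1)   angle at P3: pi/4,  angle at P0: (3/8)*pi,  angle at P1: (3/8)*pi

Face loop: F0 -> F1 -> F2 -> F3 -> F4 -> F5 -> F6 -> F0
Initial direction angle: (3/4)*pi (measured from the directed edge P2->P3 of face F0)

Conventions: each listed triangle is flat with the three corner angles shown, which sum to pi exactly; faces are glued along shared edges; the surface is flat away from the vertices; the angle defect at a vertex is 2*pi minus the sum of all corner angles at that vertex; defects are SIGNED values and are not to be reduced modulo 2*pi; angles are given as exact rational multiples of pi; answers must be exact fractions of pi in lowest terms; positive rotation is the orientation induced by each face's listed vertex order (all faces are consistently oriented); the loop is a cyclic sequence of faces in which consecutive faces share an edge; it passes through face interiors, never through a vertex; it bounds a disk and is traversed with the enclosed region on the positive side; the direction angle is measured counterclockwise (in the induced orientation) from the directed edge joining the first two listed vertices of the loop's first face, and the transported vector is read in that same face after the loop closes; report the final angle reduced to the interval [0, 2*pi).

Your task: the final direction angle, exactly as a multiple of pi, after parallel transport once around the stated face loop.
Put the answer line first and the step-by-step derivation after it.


Answer: final direction angle = (5/4)*pi

enclosed vertex P2: corner angles sum to (23/12)*pi, defect = 2*pi - (23/12)*pi = pi/12
enclosed vertex P3: corner angles sum to (19/12)*pi, defect = 2*pi - (19/12)*pi = (5/12)*pi
by Gauss-Bonnet the loop rotates the vector by the enclosed defect sum (positive orientation, mod 2*pi)
final angle = (3/4)*pi + pi/2 = (5/4)*pi (mod 2*pi)


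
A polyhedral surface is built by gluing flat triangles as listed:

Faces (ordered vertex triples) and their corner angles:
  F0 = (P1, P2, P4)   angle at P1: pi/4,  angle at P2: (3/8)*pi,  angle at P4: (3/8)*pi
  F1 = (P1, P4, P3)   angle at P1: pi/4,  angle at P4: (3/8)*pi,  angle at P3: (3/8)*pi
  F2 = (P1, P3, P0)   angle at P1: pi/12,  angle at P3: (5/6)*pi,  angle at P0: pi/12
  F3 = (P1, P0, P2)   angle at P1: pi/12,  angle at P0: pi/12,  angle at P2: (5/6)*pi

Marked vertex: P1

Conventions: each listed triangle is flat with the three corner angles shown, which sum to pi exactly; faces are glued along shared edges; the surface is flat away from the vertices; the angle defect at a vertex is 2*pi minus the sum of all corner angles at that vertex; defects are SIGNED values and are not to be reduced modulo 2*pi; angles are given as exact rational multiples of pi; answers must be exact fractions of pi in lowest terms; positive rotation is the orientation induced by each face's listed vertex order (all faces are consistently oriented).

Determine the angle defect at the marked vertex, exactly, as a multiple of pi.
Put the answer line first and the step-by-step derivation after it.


Answer: defect(P1) = (4/3)*pi

Sum of corner angles at P1: (2/3)*pi
defect = 2*pi - (2/3)*pi


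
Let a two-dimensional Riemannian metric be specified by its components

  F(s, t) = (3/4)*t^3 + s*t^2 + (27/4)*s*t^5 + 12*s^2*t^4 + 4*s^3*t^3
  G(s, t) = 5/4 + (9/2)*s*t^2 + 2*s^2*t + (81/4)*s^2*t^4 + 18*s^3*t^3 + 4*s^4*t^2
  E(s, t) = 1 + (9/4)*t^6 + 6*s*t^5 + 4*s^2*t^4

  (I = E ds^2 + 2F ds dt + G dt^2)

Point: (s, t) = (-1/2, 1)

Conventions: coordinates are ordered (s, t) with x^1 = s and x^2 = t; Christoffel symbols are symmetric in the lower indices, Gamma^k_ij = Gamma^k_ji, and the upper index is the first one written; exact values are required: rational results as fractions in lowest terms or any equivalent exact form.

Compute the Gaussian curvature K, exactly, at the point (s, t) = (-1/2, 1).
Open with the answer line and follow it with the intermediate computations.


Answer: K = -1216/675

E = 5/4, F = -5/8, G = 41/16, EG - F^2 = 45/16 at the point
E_s = 2, E_t = 5/2, F_s = -5/4, F_t = -41/8, G_s = -25/4, G_t = 10
E_tt = 39/2, F_st = -13/4, G_ss = 5/2
Evaluate Brioschi's two determinant matrices M1, M2 and divide by (EG - F^2)^2.
M1 = [[-E_tt/2 + F_st - G_ss/2, E_s/2, F_s - E_t/2], [F_t - G_s/2, E, F], [G_t/2, F, G]] = [[-57/4, 1, -5/2], [-2, 5/4, -5/8], [5, -5/8, 41/16]]; det M1 = -1637/64
M2 = [[0, E_t/2, G_s/2], [E_t/2, E, F], [G_s/2, F, G]] = [[0, 5/4, -25/8], [5/4, 5/4, -5/8], [-25/8, -5/8, 41/16]]; det M2 = -725/64
det M1 - det M2 = -57/4; K = -57/4 / (45/16)^2 = -1216/675


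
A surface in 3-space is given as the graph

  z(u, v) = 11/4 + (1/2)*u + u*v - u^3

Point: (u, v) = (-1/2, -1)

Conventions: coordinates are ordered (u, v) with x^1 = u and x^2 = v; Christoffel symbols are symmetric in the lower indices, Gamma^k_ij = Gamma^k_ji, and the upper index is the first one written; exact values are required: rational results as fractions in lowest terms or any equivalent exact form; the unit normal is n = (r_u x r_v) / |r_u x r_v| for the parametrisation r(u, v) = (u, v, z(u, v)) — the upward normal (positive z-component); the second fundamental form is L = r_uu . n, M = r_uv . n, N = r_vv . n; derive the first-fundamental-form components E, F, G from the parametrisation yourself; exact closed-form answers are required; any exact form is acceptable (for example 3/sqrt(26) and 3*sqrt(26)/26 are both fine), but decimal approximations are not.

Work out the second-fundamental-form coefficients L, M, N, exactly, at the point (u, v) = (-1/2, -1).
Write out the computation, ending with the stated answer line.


z_u = -5/4, z_v = -1/2, z_uu = 3, z_uv = 1, z_vv = 0
E = 41/16, F = 5/8, G = 5/4; answer radicand W^2 = 45/16
unnormalised second-form numerators: l = 3, m = 1, n = 0; L = l/sqrt(45/16), and similarly M = m/sqrt(W^2), N = n/sqrt(W^2)

Answer: L = 4*sqrt(5)/5, M = 4*sqrt(5)/15, N = 0


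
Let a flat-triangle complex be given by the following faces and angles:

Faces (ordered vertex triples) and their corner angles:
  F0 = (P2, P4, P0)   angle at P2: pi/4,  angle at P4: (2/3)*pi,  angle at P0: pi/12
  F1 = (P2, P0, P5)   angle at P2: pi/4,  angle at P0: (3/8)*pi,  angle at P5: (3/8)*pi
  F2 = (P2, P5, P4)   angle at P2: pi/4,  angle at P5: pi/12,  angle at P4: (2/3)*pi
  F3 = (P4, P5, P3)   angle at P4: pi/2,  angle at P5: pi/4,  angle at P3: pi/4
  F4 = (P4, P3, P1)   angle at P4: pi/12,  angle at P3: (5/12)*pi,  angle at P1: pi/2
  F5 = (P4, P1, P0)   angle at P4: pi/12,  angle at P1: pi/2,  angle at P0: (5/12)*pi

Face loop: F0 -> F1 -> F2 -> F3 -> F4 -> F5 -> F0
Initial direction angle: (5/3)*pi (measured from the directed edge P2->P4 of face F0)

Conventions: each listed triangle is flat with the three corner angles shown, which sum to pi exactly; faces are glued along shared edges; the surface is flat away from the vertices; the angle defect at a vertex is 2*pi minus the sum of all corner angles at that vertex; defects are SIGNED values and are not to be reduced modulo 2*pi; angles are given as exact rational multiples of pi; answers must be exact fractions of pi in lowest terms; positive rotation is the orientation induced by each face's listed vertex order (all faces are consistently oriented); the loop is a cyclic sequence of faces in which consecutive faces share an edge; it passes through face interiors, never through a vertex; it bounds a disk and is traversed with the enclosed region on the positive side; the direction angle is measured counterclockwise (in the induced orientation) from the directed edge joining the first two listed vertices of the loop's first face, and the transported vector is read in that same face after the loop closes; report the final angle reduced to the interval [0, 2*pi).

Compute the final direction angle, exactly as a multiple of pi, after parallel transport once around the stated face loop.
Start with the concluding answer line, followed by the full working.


Answer: final direction angle = (11/12)*pi

enclosed vertex P2: corner angles sum to (3/4)*pi, defect = 2*pi - (3/4)*pi = (5/4)*pi
enclosed vertex P4: corner angles sum to 2*pi, defect = 2*pi - 2*pi = 0
holonomy = initial angle + sum of enclosed defects (mod 2*pi), positive in the induced orientation
final angle = (5/3)*pi + (5/4)*pi = (11/12)*pi (mod 2*pi)


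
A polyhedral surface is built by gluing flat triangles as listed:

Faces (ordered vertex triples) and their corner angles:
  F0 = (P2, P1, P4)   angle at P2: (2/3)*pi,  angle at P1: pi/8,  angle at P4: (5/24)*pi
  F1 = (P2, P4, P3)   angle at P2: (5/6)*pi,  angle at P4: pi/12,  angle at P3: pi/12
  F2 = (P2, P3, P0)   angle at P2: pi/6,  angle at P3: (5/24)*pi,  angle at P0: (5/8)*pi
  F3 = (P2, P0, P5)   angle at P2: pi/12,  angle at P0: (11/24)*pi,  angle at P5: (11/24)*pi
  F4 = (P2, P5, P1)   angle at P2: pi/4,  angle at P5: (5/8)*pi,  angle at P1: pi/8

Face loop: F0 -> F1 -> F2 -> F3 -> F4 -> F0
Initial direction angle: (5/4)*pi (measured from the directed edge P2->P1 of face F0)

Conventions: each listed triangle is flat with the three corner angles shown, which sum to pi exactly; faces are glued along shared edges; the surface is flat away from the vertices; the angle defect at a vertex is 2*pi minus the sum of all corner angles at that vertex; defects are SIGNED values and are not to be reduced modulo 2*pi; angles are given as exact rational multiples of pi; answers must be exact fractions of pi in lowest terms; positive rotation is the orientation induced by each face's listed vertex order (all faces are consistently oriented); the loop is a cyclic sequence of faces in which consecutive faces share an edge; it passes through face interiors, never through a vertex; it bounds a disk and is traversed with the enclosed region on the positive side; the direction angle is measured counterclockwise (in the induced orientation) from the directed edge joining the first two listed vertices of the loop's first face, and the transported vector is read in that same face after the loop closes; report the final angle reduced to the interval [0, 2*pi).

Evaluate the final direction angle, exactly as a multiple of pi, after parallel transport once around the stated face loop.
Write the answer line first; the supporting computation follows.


Answer: final direction angle = (5/4)*pi

enclosed vertex P2: corner angles sum to 2*pi, defect = 2*pi - 2*pi = 0
final direction = starting direction + enclosed defect total, reduced mod 2*pi (induced orientation)
final angle = (5/4)*pi + 0 = (5/4)*pi (mod 2*pi)
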